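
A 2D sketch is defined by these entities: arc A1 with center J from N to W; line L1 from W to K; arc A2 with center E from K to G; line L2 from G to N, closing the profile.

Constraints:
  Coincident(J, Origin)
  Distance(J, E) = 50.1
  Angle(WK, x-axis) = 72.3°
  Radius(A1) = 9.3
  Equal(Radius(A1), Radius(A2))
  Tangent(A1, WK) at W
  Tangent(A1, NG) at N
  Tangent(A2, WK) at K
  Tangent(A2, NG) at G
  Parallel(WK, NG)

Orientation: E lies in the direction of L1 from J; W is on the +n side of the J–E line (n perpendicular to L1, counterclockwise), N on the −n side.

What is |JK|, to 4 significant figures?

50.96

The slot axis is L1's direction at 72.3°, so u = (cos 72.3°, sin 72.3°) = (0.3040, 0.9527) and n = (−sin 72.3°, cos 72.3°) = (-0.9527, 0.3040). J is at the origin and E lies 50.1 along u from J, so E = 50.1·u = (15.23, 47.73). Tangency of A1 to both parallel lines with radius 9.3 puts W and N at J ± 9.3·n: W = (-8.860, 2.828), N = (8.860, -2.828). Equal radii place K and G the same way about E: K = E + 9.3·n = (6.372, 50.56), G = E − 9.3·n = (24.09, 44.90). Then |JK| = |K − J| = 50.96.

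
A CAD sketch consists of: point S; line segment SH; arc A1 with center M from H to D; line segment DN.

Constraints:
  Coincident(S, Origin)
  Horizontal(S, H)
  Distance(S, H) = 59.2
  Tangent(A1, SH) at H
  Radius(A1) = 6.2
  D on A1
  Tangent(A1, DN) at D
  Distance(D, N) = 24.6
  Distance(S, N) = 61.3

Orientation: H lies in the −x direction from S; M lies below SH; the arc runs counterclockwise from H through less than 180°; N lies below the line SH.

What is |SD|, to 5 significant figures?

65.302

Checks: |SH| = 59.20 ✓; |MD| = 6.200 ✓; ∠(MD, DN) = 90.00° ✓; |DN| = 24.60 ✓; |SN| = 61.30 ✓.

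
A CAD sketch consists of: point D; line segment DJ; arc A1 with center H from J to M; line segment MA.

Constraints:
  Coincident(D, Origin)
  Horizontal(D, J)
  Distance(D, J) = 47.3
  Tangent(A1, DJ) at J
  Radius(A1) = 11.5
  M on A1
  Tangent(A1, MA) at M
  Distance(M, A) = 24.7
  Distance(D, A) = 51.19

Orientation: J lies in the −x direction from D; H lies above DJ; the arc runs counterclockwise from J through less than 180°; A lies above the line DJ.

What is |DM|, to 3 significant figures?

37.6

Checks: ∠(HJ, JD) = 90.00° ✓; |HJ| = 11.50 ✓; |HM| = 11.50 ✓; ∠(HM, MA) = 90.00° ✓; |MA| = 24.70 ✓; |DA| = 51.19 ✓.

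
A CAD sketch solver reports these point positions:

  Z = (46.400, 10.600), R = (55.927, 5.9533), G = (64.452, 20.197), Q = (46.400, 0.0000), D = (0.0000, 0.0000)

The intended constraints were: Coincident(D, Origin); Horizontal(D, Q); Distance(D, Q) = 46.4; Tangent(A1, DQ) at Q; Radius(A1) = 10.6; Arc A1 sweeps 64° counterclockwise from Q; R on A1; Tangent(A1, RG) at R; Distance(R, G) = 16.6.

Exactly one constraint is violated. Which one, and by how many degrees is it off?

Tangent(A1, RG) at R — off by 4.90°.

D = (0.00, 0.00) ✓; D.y = 0.00, Q.y = 0.00 ✓; |DQ| = 46.40 ✓; ∠(ZQ, QD) = 90.00° ✓; |ZQ| = 10.60 ✓; bearing(Z→R) − bearing(Z→Q) = 64.00° ✓; |ZR| = 10.60 ✓; ∠(ZR, RG) = 94.90° ✗; |RG| = 16.60 ✓.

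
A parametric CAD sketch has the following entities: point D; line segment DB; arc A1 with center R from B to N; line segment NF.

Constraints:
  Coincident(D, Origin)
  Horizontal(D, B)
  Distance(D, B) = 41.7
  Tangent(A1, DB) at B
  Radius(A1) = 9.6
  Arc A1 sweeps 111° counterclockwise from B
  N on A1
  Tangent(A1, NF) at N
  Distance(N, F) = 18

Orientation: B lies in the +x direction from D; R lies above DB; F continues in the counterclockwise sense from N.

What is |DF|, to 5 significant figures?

53.342

On A1, B sits at bearing -90° from R; a 111° counterclockwise sweep puts N at bearing 21°, so N = R + 9.6·(cos 21°, sin 21°) = (50.662, 13.040). Since A1 is tangent to NF there, RN ⟂ NF, so NF runs along (−sin 21°, cos 21°); with |NF| = 18.0, F = (44.212, 29.845). Then |DF| = |F − D| = 53.342.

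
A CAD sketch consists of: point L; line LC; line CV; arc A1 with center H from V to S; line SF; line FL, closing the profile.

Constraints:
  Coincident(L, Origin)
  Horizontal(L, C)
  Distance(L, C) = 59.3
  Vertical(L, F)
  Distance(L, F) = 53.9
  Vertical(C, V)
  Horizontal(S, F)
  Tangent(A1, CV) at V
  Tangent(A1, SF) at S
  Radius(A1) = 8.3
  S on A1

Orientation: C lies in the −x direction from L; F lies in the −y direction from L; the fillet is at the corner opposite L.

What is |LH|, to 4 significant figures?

68.41

L and F share the same x with |LF| = 53.9 and F on the −y side, so F = (0.000, -53.90). The virtual corner opposite L is at (-59.30, -53.90). Since A1 is tangent to CV there, HV ⟂ CV and the tangent condition forces HS to be normal to SF, with radius 8.3, so the center H sits 8.3 in from both sides at H = (-51.00, -45.60). Then |LH| = |H − L| = 68.41.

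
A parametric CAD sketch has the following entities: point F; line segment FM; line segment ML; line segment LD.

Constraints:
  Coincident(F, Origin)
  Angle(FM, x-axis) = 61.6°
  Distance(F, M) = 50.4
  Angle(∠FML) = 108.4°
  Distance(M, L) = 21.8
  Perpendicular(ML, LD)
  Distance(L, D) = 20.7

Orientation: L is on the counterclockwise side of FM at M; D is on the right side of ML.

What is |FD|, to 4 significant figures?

78.21

∠FML = 108.4°, so ML runs at 61.6° + (180° − 108.4°) = 133.2° from the x-axis; with |ML| = 21.8, L = M + 21.8·(cos 133.2°, sin 133.2°) = (9.048, 60.23). The perpendicularity gives LD at right angles to ML; with |LD| = 20.7 on the right of ML, D = L + 20.7·(0.7290, 0.6845) = (24.14, 74.40). Then |FD| = |D − F| = 78.21.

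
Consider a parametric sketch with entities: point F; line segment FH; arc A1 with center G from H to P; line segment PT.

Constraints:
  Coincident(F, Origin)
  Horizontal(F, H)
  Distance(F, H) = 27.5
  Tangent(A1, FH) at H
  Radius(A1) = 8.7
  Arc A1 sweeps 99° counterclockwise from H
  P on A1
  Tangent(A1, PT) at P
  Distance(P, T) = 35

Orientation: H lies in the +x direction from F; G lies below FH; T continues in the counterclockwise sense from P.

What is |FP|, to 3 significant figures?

21.4

Since A1 is tangent to FH there, GH ⟂ FH, so G = H + (0, -8.7) = (27.5, -8.70). On A1, H sits at bearing 90° from G; a 99° counterclockwise sweep puts P at bearing 189°, so P = G + 8.7·(cos 189°, sin 189°) = (18.9, -10.1). Then |FP| = |P − F| = 21.4.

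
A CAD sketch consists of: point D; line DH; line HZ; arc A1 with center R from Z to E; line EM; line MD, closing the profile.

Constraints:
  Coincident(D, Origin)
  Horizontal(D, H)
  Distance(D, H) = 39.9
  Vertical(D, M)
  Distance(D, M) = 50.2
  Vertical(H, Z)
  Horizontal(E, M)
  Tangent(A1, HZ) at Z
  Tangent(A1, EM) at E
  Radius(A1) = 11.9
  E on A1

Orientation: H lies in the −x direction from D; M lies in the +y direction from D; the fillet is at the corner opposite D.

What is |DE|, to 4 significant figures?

57.48

D is at the origin; DH is horizontal with |DH| = 39.9 and H on the −x side, so H = (-39.90, 0.000). DM is vertical with |DM| = 50.2 and M on the +y side, so M = (0.000, 50.20). The virtual corner opposite D is at (-39.90, 50.20). The tangent condition forces RZ to be normal to HZ and A1 meets EM tangentially, so RE is at right angles to EM, with radius 11.9, so the center R sits 11.9 in from both sides at R = (-28.00, 38.30). That places the tangent points at Z = (-39.90, 38.30) on HZ and E = (-28.00, 50.20) on EM. Then |DE| = |E − D| = 57.48.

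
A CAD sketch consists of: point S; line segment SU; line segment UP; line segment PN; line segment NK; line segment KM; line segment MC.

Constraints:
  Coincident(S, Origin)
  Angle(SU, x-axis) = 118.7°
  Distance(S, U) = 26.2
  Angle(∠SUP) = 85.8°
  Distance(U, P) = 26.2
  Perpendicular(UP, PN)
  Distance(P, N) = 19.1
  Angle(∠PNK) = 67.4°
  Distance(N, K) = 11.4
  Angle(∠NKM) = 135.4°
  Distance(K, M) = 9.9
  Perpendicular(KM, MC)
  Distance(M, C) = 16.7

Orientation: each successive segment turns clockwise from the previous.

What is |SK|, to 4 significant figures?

17.87

UP is perpendicular to PN, so PN runs at -65.50°; with |PN| = 19.1, N = (19.18, 16.47). ∠PNK = 67.4° gives NK at -178.1° from the x-axis; with |NK| = 11.4, K = (7.786, 16.09). Then |SK| = |K − S| = 17.87.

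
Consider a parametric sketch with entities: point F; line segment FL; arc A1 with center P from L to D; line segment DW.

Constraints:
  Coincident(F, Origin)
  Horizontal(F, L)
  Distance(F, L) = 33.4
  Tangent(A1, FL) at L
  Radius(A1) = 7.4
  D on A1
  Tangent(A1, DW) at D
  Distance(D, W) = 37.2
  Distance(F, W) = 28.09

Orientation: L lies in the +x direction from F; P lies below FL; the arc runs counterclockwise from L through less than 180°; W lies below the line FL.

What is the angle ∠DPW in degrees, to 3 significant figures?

78.7°

F is at the origin; F and L share the same y with |FL| = 33.4 and L on the +x side, so L = (33.4, 0.00). A1 meets FL tangentially, so PL is at right angles to FL, so P = L + (0, -7.4) = (33.4, -7.40). Since PD ⟂ DW (tangency), |PW| = √(7.4² + 37.2²) = 37.9 regardless of where D sits on A1. So W lies on both circle(F, 28.09) and circle(P, 37.9); the below-FL intersection is W = (1.58, -28.0). D is the foot of the tangent from W: D = (28.2, -2.10).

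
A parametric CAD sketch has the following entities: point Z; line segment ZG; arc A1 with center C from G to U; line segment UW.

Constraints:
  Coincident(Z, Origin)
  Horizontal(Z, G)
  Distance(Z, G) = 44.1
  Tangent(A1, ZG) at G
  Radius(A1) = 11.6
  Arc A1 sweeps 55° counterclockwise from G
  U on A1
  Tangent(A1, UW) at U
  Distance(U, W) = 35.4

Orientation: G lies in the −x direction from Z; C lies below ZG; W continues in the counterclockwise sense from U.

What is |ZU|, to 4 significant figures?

53.83

Z is at the origin; Z and G share the same y with |ZG| = 44.1 and G on the −x side, so G = (-44.10, 0.000). The tangent condition forces CG to be normal to ZG, so C = G + (0, -11.6) = (-44.10, -11.60). On A1, G sits at bearing 90° from C; a 55° counterclockwise sweep puts U at bearing 145°, so U = C + 11.6·(cos 145°, sin 145°) = (-53.60, -4.947). Then |ZU| = |U − Z| = 53.83.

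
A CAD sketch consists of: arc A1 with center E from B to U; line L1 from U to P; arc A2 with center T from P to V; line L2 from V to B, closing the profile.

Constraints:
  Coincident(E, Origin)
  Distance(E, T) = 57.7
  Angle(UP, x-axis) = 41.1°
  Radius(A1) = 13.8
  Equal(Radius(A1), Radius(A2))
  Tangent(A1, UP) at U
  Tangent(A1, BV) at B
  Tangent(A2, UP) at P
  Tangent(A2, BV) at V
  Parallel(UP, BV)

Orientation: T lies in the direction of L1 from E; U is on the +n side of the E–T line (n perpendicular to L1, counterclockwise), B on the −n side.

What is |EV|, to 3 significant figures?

59.3

The slot axis is L1's direction at 41.1°, so u = (cos 41.1°, sin 41.1°) = (0.754, 0.657) and n = (−sin 41.1°, cos 41.1°) = (-0.657, 0.754). E is at the origin and T lies 57.7 along u from E, so T = 57.7·u = (43.5, 37.9). Tangency of A1 to both parallel lines with radius 13.8 puts U and B at E ± 13.8·n: U = (-9.07, 10.4), B = (9.07, -10.4). Equal radii place P and V the same way about T: P = T + 13.8·n = (34.4, 48.3), V = T − 13.8·n = (52.6, 27.5). Then |EV| = |V − E| = 59.3.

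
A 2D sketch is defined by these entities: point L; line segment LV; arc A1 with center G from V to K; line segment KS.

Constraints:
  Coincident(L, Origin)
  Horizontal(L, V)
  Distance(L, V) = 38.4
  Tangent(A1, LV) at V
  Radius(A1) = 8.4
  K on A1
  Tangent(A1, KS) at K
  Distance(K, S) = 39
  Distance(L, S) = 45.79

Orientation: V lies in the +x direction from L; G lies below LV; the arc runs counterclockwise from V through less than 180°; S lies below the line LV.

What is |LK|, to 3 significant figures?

31.0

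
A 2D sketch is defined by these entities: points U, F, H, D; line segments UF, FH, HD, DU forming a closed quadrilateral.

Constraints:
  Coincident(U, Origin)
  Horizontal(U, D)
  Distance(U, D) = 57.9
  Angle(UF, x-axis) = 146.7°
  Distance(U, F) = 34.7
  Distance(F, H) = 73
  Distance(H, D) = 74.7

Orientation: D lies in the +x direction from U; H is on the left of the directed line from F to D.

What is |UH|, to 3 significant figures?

72.1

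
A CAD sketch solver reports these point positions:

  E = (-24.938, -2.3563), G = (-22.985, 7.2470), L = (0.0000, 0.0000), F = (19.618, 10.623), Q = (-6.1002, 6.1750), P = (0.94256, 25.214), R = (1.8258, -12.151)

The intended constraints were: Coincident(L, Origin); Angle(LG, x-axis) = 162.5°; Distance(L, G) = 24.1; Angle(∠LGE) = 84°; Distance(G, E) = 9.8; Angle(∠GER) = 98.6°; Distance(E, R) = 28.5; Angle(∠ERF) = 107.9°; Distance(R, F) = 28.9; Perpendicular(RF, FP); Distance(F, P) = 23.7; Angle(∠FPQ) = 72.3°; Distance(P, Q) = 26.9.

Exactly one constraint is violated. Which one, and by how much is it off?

Distance(P, Q) = 26.9 — off by 6.60.

L = (0.00, 0.00) ✓; LG at 162.5° ✓; |LG| = 24.10 ✓; ∠LGE = 84.00° ✓; |GE| = 9.800 ✓; ∠GER = 98.61° ✓; |ER| = 28.50 ✓; ∠ERF = 107.9° ✓; |RF| = 28.90 ✓; ∠(RF, FP) = 90.00° ✓; |FP| = 23.70 ✓; ∠FPQ = 72.30° ✓; |PQ| = 20.30 ✗.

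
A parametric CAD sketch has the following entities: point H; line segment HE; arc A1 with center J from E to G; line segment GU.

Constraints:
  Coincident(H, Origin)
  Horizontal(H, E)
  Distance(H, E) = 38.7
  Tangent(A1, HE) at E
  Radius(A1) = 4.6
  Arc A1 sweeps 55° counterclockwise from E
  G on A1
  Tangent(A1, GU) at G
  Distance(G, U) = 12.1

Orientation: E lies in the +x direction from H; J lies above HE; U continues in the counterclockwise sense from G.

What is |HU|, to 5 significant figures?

50.815

H is at the origin; HE is horizontal with |HE| = 38.7 and E on the +x side, so E = (38.700, 0.0000). A1 meets HE tangentially, so JE is at right angles to HE, so J = E + (0, 4.6) = (38.700, 4.6000). On A1, E sits at bearing -90° from J; a 55° counterclockwise sweep puts G at bearing -35°, so G = J + 4.6·(cos -35°, sin -35°) = (42.468, 1.9615). The tangent condition forces JG to be normal to GU, so GU runs along (−sin -35°, cos -35°); with |GU| = 12.1, U = (49.408, 11.873). Then |HU| = |U − H| = 50.815.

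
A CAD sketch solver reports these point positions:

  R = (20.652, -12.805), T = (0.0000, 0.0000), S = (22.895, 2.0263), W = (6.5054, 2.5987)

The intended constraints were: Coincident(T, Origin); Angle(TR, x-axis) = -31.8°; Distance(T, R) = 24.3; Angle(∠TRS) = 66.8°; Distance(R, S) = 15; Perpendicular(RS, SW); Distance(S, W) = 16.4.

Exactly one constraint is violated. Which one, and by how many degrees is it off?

Perpendicular(RS, SW) — off by 6.60°.

T = (0.00, 0.00) ✓; TR at -31.80° ✓; |TR| = 24.30 ✓; ∠TRS = 66.80° ✓; |RS| = 15.00 ✓; ∠(RS, SW) = 96.60° ✗; |SW| = 16.40 ✓.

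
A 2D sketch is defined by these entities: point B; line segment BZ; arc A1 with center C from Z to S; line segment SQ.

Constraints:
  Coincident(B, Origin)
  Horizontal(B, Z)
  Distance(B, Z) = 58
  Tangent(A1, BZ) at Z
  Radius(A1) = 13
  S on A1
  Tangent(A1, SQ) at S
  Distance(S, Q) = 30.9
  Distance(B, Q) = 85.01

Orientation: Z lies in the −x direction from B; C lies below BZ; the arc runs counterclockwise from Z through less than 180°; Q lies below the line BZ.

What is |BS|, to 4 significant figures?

71.95

Checks: |CS| = 13.00 ✓; ∠(CS, SQ) = 90.00° ✓; |SQ| = 30.90 ✓; |BQ| = 85.01 ✓.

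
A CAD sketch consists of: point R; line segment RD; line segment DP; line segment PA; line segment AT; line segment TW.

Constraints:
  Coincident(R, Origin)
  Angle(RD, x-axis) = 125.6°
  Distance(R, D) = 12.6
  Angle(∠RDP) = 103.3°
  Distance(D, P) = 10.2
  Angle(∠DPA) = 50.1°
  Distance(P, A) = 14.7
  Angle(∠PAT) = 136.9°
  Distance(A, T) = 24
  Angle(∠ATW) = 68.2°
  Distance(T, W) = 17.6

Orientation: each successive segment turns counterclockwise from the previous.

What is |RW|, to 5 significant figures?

21.735

R is at the origin; RD runs at 125.6° with length 12.6, so D = (-7.3347, 10.245). ∠RDP = 103.3° gives DP at -157.70° from the x-axis; with |DP| = 10.2, P = (-16.772, 6.3746). ∠DPA = 50.1° gives PA at -27.800° from the x-axis; with |PA| = 14.7, A = (-3.7685, -0.48127). ∠PAT = 136.9° gives AT at 15.300° from the x-axis; with |AT| = 24.0, T = (19.381, 5.8517). ∠ATW = 68.2° gives TW at 127.10° from the x-axis; with |TW| = 17.6, W = (8.7644, 19.889). Then |RW| = |W − R| = 21.735.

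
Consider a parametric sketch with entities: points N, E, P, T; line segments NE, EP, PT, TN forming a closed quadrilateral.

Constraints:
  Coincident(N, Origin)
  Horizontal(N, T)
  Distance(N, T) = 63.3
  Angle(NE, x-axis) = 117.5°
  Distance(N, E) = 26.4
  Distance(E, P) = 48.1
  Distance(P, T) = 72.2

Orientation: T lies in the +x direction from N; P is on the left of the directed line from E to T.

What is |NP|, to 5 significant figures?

61.995

Checks: |EP| = 48.10 ✓; |PT| = 72.20 ✓.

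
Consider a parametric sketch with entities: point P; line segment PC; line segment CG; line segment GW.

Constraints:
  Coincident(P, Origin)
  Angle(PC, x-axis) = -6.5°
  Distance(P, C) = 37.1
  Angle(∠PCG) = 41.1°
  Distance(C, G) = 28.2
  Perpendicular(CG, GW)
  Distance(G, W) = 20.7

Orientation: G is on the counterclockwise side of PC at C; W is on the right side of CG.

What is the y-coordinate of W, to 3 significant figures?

30.6

P is at the origin; PC runs at -6.5° with length 37.1, so C = 37.1·(cos -6.5°, sin -6.5°) = (36.9, -4.20). ∠PCG = 41.1°, so CG runs at -6.5° + (180° − 41.1°) = 132° from the x-axis; with |CG| = 28.2, G = C + 28.2·(cos 132°, sin 132°) = (17.8, 16.6). CG ⟂ GW; with |GW| = 20.7 on the right of CG, W = G + 20.7·(0.738, 0.674) = (33.1, 30.6). So W.y = 30.6.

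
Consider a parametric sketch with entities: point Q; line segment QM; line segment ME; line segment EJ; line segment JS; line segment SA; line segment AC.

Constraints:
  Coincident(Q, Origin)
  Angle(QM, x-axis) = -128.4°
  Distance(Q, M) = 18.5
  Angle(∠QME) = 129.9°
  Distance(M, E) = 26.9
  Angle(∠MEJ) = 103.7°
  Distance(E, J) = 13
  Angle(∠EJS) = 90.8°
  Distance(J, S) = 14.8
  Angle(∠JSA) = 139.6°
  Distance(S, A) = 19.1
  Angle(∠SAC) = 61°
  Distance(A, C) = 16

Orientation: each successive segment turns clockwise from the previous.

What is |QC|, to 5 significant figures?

28.034

∠JSA = 139.6° gives SA at -24.400° from the x-axis; with |SA| = 19.1, A = (-10.170, -6.4681). ∠SAC = 61.0° gives AC at -143.40° from the x-axis; with |AC| = 16.0, C = (-23.015, -16.008). Then |QC| = |C − Q| = 28.034.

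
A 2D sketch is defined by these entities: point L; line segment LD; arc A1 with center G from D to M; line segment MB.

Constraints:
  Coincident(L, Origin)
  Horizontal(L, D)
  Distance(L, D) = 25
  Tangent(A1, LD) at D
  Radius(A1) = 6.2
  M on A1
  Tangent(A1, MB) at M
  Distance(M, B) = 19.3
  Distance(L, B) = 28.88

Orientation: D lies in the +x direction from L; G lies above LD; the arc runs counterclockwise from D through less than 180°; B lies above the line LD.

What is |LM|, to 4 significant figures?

31.23

Checks: |GM| = 6.200 ✓; ∠(GM, MB) = 90.00° ✓; |MB| = 19.30 ✓; |LB| = 28.88 ✓.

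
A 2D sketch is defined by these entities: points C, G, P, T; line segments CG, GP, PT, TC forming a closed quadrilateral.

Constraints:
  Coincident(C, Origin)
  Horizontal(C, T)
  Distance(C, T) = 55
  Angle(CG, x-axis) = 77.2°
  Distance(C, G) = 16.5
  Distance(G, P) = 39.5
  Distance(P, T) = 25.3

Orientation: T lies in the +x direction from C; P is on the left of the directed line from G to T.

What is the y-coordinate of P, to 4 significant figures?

22.11

C is at the origin; CT is horizontal with |CT| = 55.0 and T in +x, so T = (55.0, 0). CG runs at 77.2° with |CG| = 16.5, so G = (3.656, 16.09). P is determined by |GP| = 39.5 and |PT| = 25.3 together: it lies at the intersection of circle(G, 39.5) and circle(T, 25.3). With |GT| = 53.81, the foot of the radical line on GT is 35.45 from G and the perpendicular offset is √(39.5² − 35.45²) = 17.41. Taking the left-of-GT solution: P = (42.69, 22.11).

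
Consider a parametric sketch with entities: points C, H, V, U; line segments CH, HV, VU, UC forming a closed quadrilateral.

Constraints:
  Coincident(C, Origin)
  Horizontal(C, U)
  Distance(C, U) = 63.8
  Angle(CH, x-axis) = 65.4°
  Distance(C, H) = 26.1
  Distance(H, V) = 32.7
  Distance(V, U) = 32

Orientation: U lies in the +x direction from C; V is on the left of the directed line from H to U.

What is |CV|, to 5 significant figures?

50.103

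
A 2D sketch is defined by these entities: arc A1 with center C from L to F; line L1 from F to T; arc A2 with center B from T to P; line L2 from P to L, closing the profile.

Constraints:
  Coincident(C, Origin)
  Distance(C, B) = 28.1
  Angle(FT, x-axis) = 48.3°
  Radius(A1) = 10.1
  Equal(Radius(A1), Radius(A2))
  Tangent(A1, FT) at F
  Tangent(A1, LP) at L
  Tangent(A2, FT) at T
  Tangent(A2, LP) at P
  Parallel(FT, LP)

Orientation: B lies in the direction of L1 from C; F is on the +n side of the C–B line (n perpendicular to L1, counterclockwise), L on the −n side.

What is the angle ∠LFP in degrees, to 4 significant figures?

54.29°

Tangency of A1 to both parallel lines with radius 10.1 puts F and L at C ± 10.1·n: F = (-7.541, 6.719), L = (7.541, -6.719). Equal radii place T and P the same way about B: T = B + 10.1·n = (11.15, 27.70), P = B − 10.1·n = (26.23, 14.26). Then cos ∠LFP = FL·FP / (|FL||FP|), giving 54.29°.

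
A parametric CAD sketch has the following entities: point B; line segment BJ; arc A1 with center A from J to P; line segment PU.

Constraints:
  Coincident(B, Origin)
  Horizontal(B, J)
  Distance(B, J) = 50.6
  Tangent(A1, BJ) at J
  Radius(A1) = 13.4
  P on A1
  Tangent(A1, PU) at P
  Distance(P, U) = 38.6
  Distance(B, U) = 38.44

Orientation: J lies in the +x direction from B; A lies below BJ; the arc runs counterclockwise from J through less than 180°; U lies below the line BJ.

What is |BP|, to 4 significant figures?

40.49

Checks: |AP| = 13.40 ✓; ∠(AP, PU) = 90.00° ✓; |PU| = 38.60 ✓; |BU| = 38.44 ✓.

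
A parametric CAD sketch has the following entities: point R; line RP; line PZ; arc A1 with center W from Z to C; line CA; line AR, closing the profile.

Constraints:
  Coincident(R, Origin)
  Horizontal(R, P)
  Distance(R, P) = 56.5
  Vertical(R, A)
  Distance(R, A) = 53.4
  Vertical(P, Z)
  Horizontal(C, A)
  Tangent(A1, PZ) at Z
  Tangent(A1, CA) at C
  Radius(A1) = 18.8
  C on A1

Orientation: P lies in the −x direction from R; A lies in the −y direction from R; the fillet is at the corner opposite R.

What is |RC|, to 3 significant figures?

65.4

The virtual corner opposite R is at (-56.5, -53.4). Since A1 is tangent to PZ there, WZ ⟂ PZ and tangency of A1 to CA means the radius WC is perpendicular to CA, with radius 18.8, so the center W sits 18.8 in from both sides at W = (-37.7, -34.6). That places the tangent points at Z = (-56.5, -34.6) on PZ and C = (-37.7, -53.4) on CA. Then |RC| = |C − R| = 65.4.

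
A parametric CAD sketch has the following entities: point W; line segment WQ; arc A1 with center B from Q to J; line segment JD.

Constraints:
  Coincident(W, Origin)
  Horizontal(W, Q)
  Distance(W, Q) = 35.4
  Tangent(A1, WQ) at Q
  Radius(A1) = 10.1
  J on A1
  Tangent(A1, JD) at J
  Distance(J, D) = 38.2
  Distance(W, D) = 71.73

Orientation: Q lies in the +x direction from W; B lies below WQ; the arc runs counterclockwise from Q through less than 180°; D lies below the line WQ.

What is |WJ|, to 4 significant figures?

33.78

W is at the origin; W and Q share the same y with |WQ| = 35.4 and Q on the +x side, so Q = (35.40, 0.000). Tangency of A1 to WQ means the radius BQ is perpendicular to WQ, so B = Q + (0, -10.1) = (35.40, -10.10). Since BJ ⟂ JD (tangency), |BD| = √(10.1² + 38.2²) = 39.51 regardless of where J sits on A1. So D lies on both circle(W, 71.73) and circle(B, 39.51); the below-WQ intersection is D = (57.54, -42.83). J is the foot of the tangent from D: J = (28.76, -17.71).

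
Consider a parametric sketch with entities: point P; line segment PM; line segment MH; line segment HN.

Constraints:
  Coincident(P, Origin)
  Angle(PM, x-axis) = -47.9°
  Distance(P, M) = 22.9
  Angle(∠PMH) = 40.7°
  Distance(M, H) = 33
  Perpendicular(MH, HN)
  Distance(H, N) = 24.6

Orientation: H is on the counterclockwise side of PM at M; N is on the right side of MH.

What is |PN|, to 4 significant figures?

42.51

P is at the origin; PM runs at -47.9° with length 22.9, so M = 22.9·(cos -47.9°, sin -47.9°) = (15.35, -16.99). ∠PMH = 40.7°, so MH runs at -47.9° + (180° − 40.7°) = 91.40° from the x-axis; with |MH| = 33.0, H = M + 33.0·(cos 91.40°, sin 91.40°) = (14.55, 16.00). The perpendicularity gives HN at right angles to MH; with |HN| = 24.6 on the right of MH, N = H + 24.6·(0.9997, 0.02443) = (39.14, 16.60). Then |PN| = |N − P| = 42.51.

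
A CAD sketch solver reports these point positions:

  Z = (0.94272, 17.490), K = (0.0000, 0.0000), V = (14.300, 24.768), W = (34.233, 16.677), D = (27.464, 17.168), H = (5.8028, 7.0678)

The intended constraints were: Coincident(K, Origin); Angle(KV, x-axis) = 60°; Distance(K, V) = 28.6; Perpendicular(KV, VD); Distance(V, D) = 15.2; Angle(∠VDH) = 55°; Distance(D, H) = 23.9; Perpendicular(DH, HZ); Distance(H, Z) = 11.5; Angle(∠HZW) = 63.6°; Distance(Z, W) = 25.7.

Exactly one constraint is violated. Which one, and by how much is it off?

Distance(Z, W) = 25.7 — off by 7.60.

K = (0.00, 0.00) ✓; KV at 60.00° ✓; |KV| = 28.60 ✓; ∠(KV, VD) = 90.00° ✓; |VD| = 15.20 ✓; ∠VDH = 55.00° ✓; |DH| = 23.90 ✓; ∠(DH, HZ) = 90.00° ✓; |HZ| = 11.50 ✓; ∠HZW = 63.60° ✓; |ZW| = 33.30 ✗.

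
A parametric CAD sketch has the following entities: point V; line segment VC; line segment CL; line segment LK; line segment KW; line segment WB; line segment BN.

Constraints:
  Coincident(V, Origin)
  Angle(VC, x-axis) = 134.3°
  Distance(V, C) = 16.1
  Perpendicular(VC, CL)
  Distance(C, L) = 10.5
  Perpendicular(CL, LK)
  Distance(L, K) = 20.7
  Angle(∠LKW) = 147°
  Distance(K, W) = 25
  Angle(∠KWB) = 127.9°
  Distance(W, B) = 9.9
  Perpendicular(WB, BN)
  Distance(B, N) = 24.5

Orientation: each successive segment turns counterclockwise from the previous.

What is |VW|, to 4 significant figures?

25.76

CL ⟂ LK, so LK runs at -45.70°; with |LK| = 20.7, K = (-4.302, -10.63). ∠LKW = 147.0° gives KW at -12.70° from the x-axis; with |KW| = 25.0, W = (20.09, -16.12). Then |VW| = |W − V| = 25.76.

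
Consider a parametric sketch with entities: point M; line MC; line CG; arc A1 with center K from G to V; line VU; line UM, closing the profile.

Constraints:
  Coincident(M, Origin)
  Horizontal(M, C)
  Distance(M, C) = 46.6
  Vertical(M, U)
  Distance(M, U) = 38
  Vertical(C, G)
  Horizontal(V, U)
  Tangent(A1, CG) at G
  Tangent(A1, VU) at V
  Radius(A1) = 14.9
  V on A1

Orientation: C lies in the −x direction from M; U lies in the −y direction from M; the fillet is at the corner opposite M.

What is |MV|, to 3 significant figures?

49.5

M is at the origin; M and C share the same y with |MC| = 46.6 and C on the −x side, so C = (-46.6, 0.00). M and U share the same x with |MU| = 38.0 and U on the −y side, so U = (0.00, -38.0). The virtual corner opposite M is at (-46.6, -38.0). Tangency of A1 to CG means the radius KG is perpendicular to CG and A1 meets VU tangentially, so KV is at right angles to VU, with radius 14.9, so the center K sits 14.9 in from both sides at K = (-31.7, -23.1). That places the tangent points at G = (-46.6, -23.1) on CG and V = (-31.7, -38.0) on VU. Then |MV| = |V − M| = 49.5.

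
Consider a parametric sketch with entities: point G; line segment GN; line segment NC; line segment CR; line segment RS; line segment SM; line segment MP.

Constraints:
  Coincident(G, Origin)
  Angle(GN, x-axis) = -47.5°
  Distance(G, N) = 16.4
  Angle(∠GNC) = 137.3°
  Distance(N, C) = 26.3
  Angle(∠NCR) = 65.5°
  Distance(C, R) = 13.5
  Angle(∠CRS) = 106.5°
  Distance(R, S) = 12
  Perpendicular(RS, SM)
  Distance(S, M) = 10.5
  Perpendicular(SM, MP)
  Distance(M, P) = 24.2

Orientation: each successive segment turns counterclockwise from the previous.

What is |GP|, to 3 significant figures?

46.9

G is at the origin; GN runs at -47.5° with length 16.4, so N = (11.1, -12.1). ∠GNC = 137.3° gives NC at -4.80° from the x-axis; with |NC| = 26.3, C = (37.3, -14.3). ∠NCR = 65.5° gives CR at 110° from the x-axis; with |CR| = 13.5, R = (32.7, -1.58). ∠CRS = 106.5° gives RS at -177° from the x-axis; with |RS| = 12.0, S = (20.8, -2.25). The perpendicularity gives SM at right angles to RS, so SM runs at -86.8°; with |SM| = 10.5, M = (21.3, -12.7). The perpendicularity gives MP at right angles to SM, so MP runs at 3.20°; with |MP| = 24.2, P = (45.5, -11.4). Then |GP| = |P − G| = 46.9.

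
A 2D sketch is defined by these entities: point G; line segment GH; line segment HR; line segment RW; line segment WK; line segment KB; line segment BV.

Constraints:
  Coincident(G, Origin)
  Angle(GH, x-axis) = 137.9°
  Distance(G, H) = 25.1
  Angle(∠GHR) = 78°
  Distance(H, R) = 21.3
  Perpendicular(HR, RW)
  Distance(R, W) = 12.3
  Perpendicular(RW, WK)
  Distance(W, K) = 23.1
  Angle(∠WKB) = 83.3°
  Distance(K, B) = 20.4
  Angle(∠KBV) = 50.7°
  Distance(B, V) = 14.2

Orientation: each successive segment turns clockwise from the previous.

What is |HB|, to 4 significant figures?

7.982

G is at the origin; GH runs at 137.9° with length 25.1, so H = (-18.62, 16.83). ∠GHR = 78.0° gives HR at 35.90° from the x-axis; with |HR| = 21.3, R = (-1.370, 29.32). The perpendicularity gives RW at right angles to HR, so RW runs at -54.10°; with |RW| = 12.3, W = (5.843, 19.35). RW is perpendicular to WK, so WK runs at -144.1°; with |WK| = 23.1, K = (-12.87, 5.809). ∠WKB = 83.3° gives KB at 119.2° from the x-axis; with |KB| = 20.4, B = (-22.82, 23.62). Then |HB| = |B − H| = 7.982.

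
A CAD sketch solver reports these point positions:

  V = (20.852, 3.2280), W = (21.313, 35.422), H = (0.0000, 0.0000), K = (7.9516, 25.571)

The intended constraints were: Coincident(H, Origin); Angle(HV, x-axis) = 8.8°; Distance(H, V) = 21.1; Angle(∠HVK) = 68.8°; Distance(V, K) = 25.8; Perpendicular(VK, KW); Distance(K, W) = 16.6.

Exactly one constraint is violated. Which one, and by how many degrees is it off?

Perpendicular(VK, KW) — off by 6.40°.

H = (0.00, 0.00) ✓; HV at 8.800° ✓; |HV| = 21.10 ✓; ∠HVK = 68.80° ✓; |VK| = 25.80 ✓; ∠(VK, KW) = 83.60° ✗; |KW| = 16.60 ✓.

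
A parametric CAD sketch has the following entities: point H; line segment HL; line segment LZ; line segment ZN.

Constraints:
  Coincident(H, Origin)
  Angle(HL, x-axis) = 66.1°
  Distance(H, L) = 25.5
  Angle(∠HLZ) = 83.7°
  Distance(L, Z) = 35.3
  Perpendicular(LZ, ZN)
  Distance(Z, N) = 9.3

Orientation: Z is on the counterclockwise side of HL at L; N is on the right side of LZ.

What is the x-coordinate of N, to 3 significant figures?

-20.5

H is at the origin; HL runs at 66.1° with length 25.5, so L = 25.5·(cos 66.1°, sin 66.1°) = (10.3, 23.3). ∠HLZ = 83.7°, so LZ runs at 66.1° + (180° − 83.7°) = 162° from the x-axis; with |LZ| = 35.3, Z = L + 35.3·(cos 162°, sin 162°) = (-23.3, 34.0). LZ is perpendicular to ZN; with |ZN| = 9.3 on the right of LZ, N = Z + 9.3·(0.302, 0.953) = (-20.5, 42.9). So N.x = -20.5.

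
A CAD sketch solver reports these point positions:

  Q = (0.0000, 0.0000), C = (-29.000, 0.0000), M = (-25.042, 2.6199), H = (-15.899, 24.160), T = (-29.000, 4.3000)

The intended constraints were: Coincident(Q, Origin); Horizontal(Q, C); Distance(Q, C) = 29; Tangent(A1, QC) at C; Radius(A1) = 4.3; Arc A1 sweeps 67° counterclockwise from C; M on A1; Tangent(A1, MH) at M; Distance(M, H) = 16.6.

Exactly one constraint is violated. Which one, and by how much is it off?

Distance(M, H) = 16.6 — off by 6.80.

Q = (0.00, 0.00) ✓; Q.y = 0.00, C.y = 0.00 ✓; |QC| = 29.00 ✓; ∠(TC, CQ) = 90.00° ✓; |TC| = 4.300 ✓; bearing(T→M) − bearing(T→C) = 67.00° ✓; |TM| = 4.300 ✓; ∠(TM, MH) = 90.00° ✓; |MH| = 23.40 ✗.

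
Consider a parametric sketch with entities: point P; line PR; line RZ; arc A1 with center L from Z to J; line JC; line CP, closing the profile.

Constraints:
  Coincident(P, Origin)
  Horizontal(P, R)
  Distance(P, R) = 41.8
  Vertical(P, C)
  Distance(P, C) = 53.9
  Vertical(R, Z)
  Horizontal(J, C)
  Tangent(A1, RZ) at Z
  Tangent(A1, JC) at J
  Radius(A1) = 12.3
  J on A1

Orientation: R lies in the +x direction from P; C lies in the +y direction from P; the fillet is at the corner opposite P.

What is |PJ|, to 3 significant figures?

61.4

P is at the origin; PR is horizontal with |PR| = 41.8 and R on the +x side, so R = (41.8, 0.00). P and C share the same x with |PC| = 53.9 and C on the +y side, so C = (0.00, 53.9). The virtual corner opposite P is at (41.8, 53.9). The tangent condition forces LZ to be normal to RZ and tangency of A1 to JC means the radius LJ is perpendicular to JC, with radius 12.3, so the center L sits 12.3 in from both sides at L = (29.5, 41.6). That places the tangent points at Z = (41.8, 41.6) on RZ and J = (29.5, 53.9) on JC. Then |PJ| = |J − P| = 61.4.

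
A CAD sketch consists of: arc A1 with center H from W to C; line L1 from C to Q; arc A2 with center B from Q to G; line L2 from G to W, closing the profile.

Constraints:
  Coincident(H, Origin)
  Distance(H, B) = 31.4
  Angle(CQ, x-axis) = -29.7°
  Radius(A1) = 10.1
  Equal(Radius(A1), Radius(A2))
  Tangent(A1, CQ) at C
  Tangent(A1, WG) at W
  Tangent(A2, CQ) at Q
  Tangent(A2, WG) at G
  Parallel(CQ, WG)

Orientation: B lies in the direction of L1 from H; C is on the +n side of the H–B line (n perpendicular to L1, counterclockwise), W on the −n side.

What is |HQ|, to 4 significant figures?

32.98

The slot axis is L1's direction at -29.7°, so u = (cos -29.7°, sin -29.7°) = (0.8686, -0.4955) and n = (−sin -29.7°, cos -29.7°) = (0.4955, 0.8686). H is at the origin and B lies 31.4 along u from H, so B = 31.4·u = (27.28, -15.56). Tangency of A1 to both parallel lines with radius 10.1 puts C and W at H ± 10.1·n: C = (5.004, 8.773), W = (-5.004, -8.773). Equal radii place Q and G the same way about B: Q = B + 10.1·n = (32.28, -6.784), G = B − 10.1·n = (22.27, -24.33). Then |HQ| = |Q − H| = 32.98.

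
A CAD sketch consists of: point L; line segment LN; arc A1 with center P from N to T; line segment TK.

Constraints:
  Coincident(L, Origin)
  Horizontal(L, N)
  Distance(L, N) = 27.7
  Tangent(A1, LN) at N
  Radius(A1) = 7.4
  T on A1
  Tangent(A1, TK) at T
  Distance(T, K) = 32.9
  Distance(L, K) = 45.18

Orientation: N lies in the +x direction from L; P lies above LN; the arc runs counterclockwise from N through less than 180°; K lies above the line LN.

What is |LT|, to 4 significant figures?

35.98

Checks: ∠(PN, NL) = 90.00° ✓; |PT| = 7.400 ✓; ∠(PT, TK) = 90.00° ✓; |TK| = 32.90 ✓; |LK| = 45.18 ✓.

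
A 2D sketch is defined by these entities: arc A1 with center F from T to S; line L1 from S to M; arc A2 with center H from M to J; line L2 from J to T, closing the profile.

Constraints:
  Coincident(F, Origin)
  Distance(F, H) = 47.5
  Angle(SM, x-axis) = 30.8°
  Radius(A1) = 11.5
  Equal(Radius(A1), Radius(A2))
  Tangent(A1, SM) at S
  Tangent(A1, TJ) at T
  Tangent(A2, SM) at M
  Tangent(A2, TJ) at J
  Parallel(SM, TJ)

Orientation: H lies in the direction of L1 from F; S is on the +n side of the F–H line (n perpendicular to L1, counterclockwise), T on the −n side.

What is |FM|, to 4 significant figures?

48.87

Tangency of A1 to both parallel lines with radius 11.5 puts S and T at F ± 11.5·n: S = (-5.888, 9.878), T = (5.888, -9.878). Equal radii place M and J the same way about H: M = H + 11.5·n = (34.91, 34.20), J = H − 11.5·n = (46.69, 14.44). Then |FM| = |M − F| = 48.87.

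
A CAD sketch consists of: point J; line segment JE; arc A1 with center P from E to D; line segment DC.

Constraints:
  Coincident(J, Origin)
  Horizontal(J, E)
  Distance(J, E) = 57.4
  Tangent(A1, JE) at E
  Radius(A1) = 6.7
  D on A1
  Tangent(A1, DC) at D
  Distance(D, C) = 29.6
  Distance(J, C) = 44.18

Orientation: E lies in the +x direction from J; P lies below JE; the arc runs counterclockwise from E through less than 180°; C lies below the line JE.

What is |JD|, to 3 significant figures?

52.0

J is at the origin; JE is horizontal with |JE| = 57.4 and E on the +x side, so E = (57.4, 0.00). Tangency of A1 to JE means the radius PE is perpendicular to JE, so P = E + (0, -6.7) = (57.4, -6.70). Since PD ⟂ DC (tangency), |PC| = √(6.7² + 29.6²) = 30.3 regardless of where D sits on A1. So C lies on both circle(J, 44.18) and circle(P, 30.3); the below-JE intersection is C = (34.9, -27.1). D is the foot of the tangent from C: D = (51.9, -2.85).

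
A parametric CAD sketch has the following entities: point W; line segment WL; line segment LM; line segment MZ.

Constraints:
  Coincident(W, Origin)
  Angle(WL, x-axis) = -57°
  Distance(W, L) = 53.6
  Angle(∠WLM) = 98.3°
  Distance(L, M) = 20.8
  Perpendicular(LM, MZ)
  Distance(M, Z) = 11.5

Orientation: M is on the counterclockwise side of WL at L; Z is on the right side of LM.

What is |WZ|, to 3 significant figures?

70.6

∠WLM = 98.3°, so LM runs at -57.0° + (180° − 98.3°) = 24.7° from the x-axis; with |LM| = 20.8, M = L + 20.8·(cos 24.7°, sin 24.7°) = (48.1, -36.3). LM is perpendicular to MZ; with |MZ| = 11.5 on the right of LM, Z = M + 11.5·(0.418, -0.909) = (52.9, -46.7). Then |WZ| = |Z − W| = 70.6.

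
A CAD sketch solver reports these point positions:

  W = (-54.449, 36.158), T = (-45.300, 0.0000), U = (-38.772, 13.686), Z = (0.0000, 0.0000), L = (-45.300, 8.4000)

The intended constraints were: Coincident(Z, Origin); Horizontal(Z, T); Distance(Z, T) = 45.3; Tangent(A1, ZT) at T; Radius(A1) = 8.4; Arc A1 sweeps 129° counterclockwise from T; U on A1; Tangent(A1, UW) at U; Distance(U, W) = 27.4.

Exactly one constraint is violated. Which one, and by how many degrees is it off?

Tangent(A1, UW) at U — off by 4.10°.

Z = (0.00, 0.00) ✓; Z.y = 0.00, T.y = 0.00 ✓; |ZT| = 45.30 ✓; ∠(LT, TZ) = 90.00° ✓; |LT| = 8.400 ✓; bearing(L→U) − bearing(L→T) = 129.0° ✓; |LU| = 8.400 ✓; ∠(LU, UW) = 94.10° ✗; |UW| = 27.40 ✓.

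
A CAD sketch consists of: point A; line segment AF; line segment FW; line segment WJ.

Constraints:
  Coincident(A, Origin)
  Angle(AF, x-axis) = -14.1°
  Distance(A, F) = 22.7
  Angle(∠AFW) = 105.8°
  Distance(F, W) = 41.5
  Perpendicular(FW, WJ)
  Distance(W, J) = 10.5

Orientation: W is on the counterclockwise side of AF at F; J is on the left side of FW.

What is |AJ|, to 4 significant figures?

49.01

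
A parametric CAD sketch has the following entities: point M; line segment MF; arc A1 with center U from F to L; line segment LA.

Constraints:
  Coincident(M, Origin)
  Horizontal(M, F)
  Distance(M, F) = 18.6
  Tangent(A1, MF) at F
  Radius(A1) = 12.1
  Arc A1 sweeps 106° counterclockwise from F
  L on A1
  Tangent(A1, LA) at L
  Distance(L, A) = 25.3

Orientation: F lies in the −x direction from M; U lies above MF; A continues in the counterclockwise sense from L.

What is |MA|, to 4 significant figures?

42.13

On A1, F sits at bearing -90° from U; a 106° counterclockwise sweep puts L at bearing 16°, so L = U + 12.1·(cos 16°, sin 16°) = (-6.969, 15.44). The tangent condition forces UL to be normal to LA, so LA runs along (−sin 16°, cos 16°); with |LA| = 25.3, A = (-13.94, 39.76). Then |MA| = |A − M| = 42.13.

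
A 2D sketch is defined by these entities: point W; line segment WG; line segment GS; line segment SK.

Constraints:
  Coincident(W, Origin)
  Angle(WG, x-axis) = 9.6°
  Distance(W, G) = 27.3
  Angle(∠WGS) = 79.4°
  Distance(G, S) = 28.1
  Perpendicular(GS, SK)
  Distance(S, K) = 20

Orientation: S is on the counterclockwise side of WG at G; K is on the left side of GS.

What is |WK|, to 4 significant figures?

24.07

W is at the origin; WG runs at 9.6° with length 27.3, so G = 27.3·(cos 9.6°, sin 9.6°) = (26.92, 4.553). ∠WGS = 79.4°, so GS runs at 9.6° + (180° − 79.4°) = 110.2° from the x-axis; with |GS| = 28.1, S = G + 28.1·(cos 110.2°, sin 110.2°) = (17.21, 30.92). GS ⟂ SK; with |SK| = 20.0 on the left of GS, K = S + 20.0·(-0.9385, -0.3453) = (-1.555, 24.02). Then |WK| = |K − W| = 24.07.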